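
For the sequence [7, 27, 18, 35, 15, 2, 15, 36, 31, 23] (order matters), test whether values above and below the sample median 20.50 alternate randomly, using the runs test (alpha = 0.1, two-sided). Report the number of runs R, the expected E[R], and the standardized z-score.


Step 1: Compute median = 20.50; label A = above, B = below.
Labels in order: BABABBBAAA  (n_A = 5, n_B = 5)
Step 2: Count runs R = 6.
Step 3: Under H0 (random ordering), E[R] = 2*n_A*n_B/(n_A+n_B) + 1 = 2*5*5/10 + 1 = 6.0000.
        Var[R] = 2*n_A*n_B*(2*n_A*n_B - n_A - n_B) / ((n_A+n_B)^2 * (n_A+n_B-1)) = 2000/900 = 2.2222.
        SD[R] = 1.4907.
Step 4: R = E[R], so z = 0 with no continuity correction.
Step 5: Two-sided p-value via normal approximation = 2*(1 - Phi(|z|)) = 1.000000.
Step 6: alpha = 0.1. fail to reject H0.

R = 6, z = 0.0000, p = 1.000000, fail to reject H0.


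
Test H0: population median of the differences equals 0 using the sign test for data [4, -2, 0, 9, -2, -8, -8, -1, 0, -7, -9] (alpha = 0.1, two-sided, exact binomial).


Step 1: Discard zero differences. Original n = 11; n_eff = number of nonzero differences = 9.
Nonzero differences (with sign): +4, -2, +9, -2, -8, -8, -1, -7, -9
Step 2: Count signs: positive = 2, negative = 7.
Step 3: Under H0: P(positive) = 0.5, so the number of positives S ~ Bin(9, 0.5).
Step 4: Two-sided exact p-value = sum of Bin(9,0.5) probabilities at or below the observed probability = 0.179688.
Step 5: alpha = 0.1. fail to reject H0.

n_eff = 9, pos = 2, neg = 7, p = 0.179688, fail to reject H0.


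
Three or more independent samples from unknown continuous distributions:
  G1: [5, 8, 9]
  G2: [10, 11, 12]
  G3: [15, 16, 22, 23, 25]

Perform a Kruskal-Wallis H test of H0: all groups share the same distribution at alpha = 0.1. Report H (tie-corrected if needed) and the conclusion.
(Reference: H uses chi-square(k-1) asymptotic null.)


Step 1: Combine all N = 11 observations and assign midranks.
sorted (value, group, rank): (5,G1,1), (8,G1,2), (9,G1,3), (10,G2,4), (11,G2,5), (12,G2,6), (15,G3,7), (16,G3,8), (22,G3,9), (23,G3,10), (25,G3,11)
Step 2: Sum ranks within each group.
R_1 = 6 (n_1 = 3)
R_2 = 15 (n_2 = 3)
R_3 = 45 (n_3 = 5)
Step 3: H = 12/(N(N+1)) * sum(R_i^2/n_i) - 3(N+1)
     = 12/(11*12) * (6^2/3 + 15^2/3 + 45^2/5) - 3*12
     = 0.090909 * 492 - 36
     = 8.727273.
Step 4: No ties, so H is used without correction.
Step 5: Under H0, H ~ chi^2(2); p-value = 0.012732.
Step 6: alpha = 0.1. reject H0.

H = 8.7273, df = 2, p = 0.012732, reject H0.


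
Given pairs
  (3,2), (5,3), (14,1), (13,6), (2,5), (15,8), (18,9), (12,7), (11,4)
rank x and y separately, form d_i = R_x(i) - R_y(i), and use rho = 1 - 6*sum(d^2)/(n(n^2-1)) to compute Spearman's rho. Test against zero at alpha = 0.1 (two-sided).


Step 1: Rank x and y separately (midranks; no ties here).
rank(x): 3->2, 5->3, 14->7, 13->6, 2->1, 15->8, 18->9, 12->5, 11->4
rank(y): 2->2, 3->3, 1->1, 6->6, 5->5, 8->8, 9->9, 7->7, 4->4
Step 2: d_i = R_x(i) - R_y(i); compute d_i^2.
  (2-2)^2=0, (3-3)^2=0, (7-1)^2=36, (6-6)^2=0, (1-5)^2=16, (8-8)^2=0, (9-9)^2=0, (5-7)^2=4, (4-4)^2=0
sum(d^2) = 56.
Step 3: rho = 1 - 6*56 / (9*(9^2 - 1)) = 1 - 336/720 = 0.533333.
Step 4: Under H0, t = rho * sqrt((n-2)/(1-rho^2)) = 1.6681 ~ t(7).
Step 5: Two-sided p-value from the t-distribution with 7 df = 0.139227.
Step 6: alpha = 0.1. fail to reject H0.

rho = 0.5333, p = 0.139227, fail to reject H0 at alpha = 0.1.


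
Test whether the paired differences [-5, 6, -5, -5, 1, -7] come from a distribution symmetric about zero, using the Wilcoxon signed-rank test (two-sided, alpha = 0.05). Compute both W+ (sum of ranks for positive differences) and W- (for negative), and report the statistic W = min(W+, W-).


Step 1: Drop any zero differences (none here) and take |d_i|.
|d| = [5, 6, 5, 5, 1, 7]
Step 2: Midrank |d_i| (ties get averaged ranks).
ranks: |5|->3, |6|->5, |5|->3, |5|->3, |1|->1, |7|->6
Step 3: Attach original signs; sum ranks with positive sign and with negative sign.
W+ = 5 + 1 = 6
W- = 3 + 3 + 3 + 6 = 15
(Check: W+ + W- = 21 should equal n(n+1)/2 = 21.)
Step 4: Test statistic W = min(W+, W-) = 6.
Step 5: Ties in |d|, so use the tie-corrected normal approximation.
        E[W] = n(n+1)/4 = 6*7/4 = 10.5.
        Tie groups: |d|=5 (t=3); sum(t^3 - t) = 24.
        Var[W] = n(n+1)(2n+1)/24 - sum(t^3-t)/48 = 546/24 - 24/48 = 22.25.
        z = (W - E[W]) / sqrt(Var[W]) = (6 - 10.5) / 4.7170 = -0.9540.
        Two-sided p = 2*Phi(z) = 0.340085.
Step 6: alpha = 0.05. fail to reject H0.

W+ = 6, W- = 15, W = min = 6, p = 0.340085, fail to reject H0.


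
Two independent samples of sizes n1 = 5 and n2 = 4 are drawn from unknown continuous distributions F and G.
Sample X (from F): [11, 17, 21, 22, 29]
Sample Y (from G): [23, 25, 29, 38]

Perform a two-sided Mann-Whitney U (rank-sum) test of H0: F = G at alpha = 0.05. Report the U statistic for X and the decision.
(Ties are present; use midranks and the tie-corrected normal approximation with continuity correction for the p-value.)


Step 1: Combine and sort all 9 observations; assign midranks.
sorted (value, group): (11,X), (17,X), (21,X), (22,X), (23,Y), (25,Y), (29,X), (29,Y), (38,Y)
ranks: 11->1, 17->2, 21->3, 22->4, 23->5, 25->6, 29->7.5, 29->7.5, 38->9
Step 2: Rank sum for X: R1 = 1 + 2 + 3 + 4 + 7.5 = 17.5.
Step 3: U_X = R1 - n1(n1+1)/2 = 17.5 - 5*6/2 = 17.5 - 15 = 2.5.
       U_Y = n1*n2 - U_X = 20 - 2.5 = 17.5.
Step 4: Ties are present, so use the tie-corrected normal approximation (with continuity correction) for the p-value.
Step 5: p-value = 0.085100; compare to alpha = 0.05. fail to reject H0.

U_X = 2.5, p = 0.085100, fail to reject H0 at alpha = 0.05.


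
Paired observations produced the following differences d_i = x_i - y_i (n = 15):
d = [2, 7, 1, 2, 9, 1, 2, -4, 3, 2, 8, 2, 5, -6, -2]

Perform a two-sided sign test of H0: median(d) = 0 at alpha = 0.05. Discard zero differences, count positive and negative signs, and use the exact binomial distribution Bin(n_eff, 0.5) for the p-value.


Step 1: Discard zero differences. Original n = 15; n_eff = number of nonzero differences = 15.
Nonzero differences (with sign): +2, +7, +1, +2, +9, +1, +2, -4, +3, +2, +8, +2, +5, -6, -2
Step 2: Count signs: positive = 12, negative = 3.
Step 3: Under H0: P(positive) = 0.5, so the number of positives S ~ Bin(15, 0.5).
Step 4: Two-sided exact p-value = sum of Bin(15,0.5) probabilities at or below the observed probability = 0.035156.
Step 5: alpha = 0.05. reject H0.

n_eff = 15, pos = 12, neg = 3, p = 0.035156, reject H0.


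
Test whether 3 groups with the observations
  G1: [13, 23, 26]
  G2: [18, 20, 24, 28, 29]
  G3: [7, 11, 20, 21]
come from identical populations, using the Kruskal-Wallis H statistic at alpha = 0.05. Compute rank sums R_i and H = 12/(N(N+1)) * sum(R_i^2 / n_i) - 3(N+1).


Step 1: Combine all N = 12 observations and assign midranks.
sorted (value, group, rank): (7,G3,1), (11,G3,2), (13,G1,3), (18,G2,4), (20,G2,5.5), (20,G3,5.5), (21,G3,7), (23,G1,8), (24,G2,9), (26,G1,10), (28,G2,11), (29,G2,12)
Step 2: Sum ranks within each group.
R_1 = 21 (n_1 = 3)
R_2 = 41.5 (n_2 = 5)
R_3 = 15.5 (n_3 = 4)
Step 3: H = 12/(N(N+1)) * sum(R_i^2/n_i) - 3(N+1)
     = 12/(12*13) * (21^2/3 + 41.5^2/5 + 15.5^2/4) - 3*13
     = 0.076923 * 551.513 - 39
     = 3.424038.
Step 4: Ties present; correction factor C = 1 - 6/(12^3 - 12) = 0.996503. Corrected H = 3.424038 / 0.996503 = 3.436053.
Step 5: Under H0, H ~ chi^2(2); p-value = 0.179420.
Step 6: alpha = 0.05. fail to reject H0.

H = 3.4361, df = 2, p = 0.179420, fail to reject H0.


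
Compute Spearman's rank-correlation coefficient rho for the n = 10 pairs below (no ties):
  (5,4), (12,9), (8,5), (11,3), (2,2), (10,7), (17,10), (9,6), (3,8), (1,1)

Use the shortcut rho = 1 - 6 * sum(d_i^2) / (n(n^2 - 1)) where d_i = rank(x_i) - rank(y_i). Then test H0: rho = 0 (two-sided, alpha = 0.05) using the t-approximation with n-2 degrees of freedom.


Step 1: Rank x and y separately (midranks; no ties here).
rank(x): 5->4, 12->9, 8->5, 11->8, 2->2, 10->7, 17->10, 9->6, 3->3, 1->1
rank(y): 4->4, 9->9, 5->5, 3->3, 2->2, 7->7, 10->10, 6->6, 8->8, 1->1
Step 2: d_i = R_x(i) - R_y(i); compute d_i^2.
  (4-4)^2=0, (9-9)^2=0, (5-5)^2=0, (8-3)^2=25, (2-2)^2=0, (7-7)^2=0, (10-10)^2=0, (6-6)^2=0, (3-8)^2=25, (1-1)^2=0
sum(d^2) = 50.
Step 3: rho = 1 - 6*50 / (10*(10^2 - 1)) = 1 - 300/990 = 0.696970.
Step 4: Under H0, t = rho * sqrt((n-2)/(1-rho^2)) = 2.7490 ~ t(8).
Step 5: Two-sided p-value from the t-distribution with 8 df = 0.025097.
Step 6: alpha = 0.05. reject H0.

rho = 0.6970, p = 0.025097, reject H0 at alpha = 0.05.


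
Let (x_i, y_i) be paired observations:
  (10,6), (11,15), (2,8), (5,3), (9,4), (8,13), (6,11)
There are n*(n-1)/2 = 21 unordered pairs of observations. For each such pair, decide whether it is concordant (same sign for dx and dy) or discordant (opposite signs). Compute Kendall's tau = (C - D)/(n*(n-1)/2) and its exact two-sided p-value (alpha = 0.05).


Step 1: Enumerate the 21 unordered pairs (i,j) with i<j and classify each by sign(x_j-x_i) * sign(y_j-y_i).
  (1,2):dx=+1,dy=+9->C; (1,3):dx=-8,dy=+2->D; (1,4):dx=-5,dy=-3->C; (1,5):dx=-1,dy=-2->C
  (1,6):dx=-2,dy=+7->D; (1,7):dx=-4,dy=+5->D; (2,3):dx=-9,dy=-7->C; (2,4):dx=-6,dy=-12->C
  (2,5):dx=-2,dy=-11->C; (2,6):dx=-3,dy=-2->C; (2,7):dx=-5,dy=-4->C; (3,4):dx=+3,dy=-5->D
  (3,5):dx=+7,dy=-4->D; (3,6):dx=+6,dy=+5->C; (3,7):dx=+4,dy=+3->C; (4,5):dx=+4,dy=+1->C
  (4,6):dx=+3,dy=+10->C; (4,7):dx=+1,dy=+8->C; (5,6):dx=-1,dy=+9->D; (5,7):dx=-3,dy=+7->D
  (6,7):dx=-2,dy=-2->C
Step 2: C = 14, D = 7, total pairs = 21.
Step 3: tau = (C - D)/(n(n-1)/2) = (14 - 7)/21 = 0.333333.
Step 4: Exact two-sided p-value (enumerate n! = 5040 permutations of y under H0): p = 0.381349.
Step 5: alpha = 0.05. fail to reject H0.

tau_b = 0.3333 (C=14, D=7), p = 0.381349, fail to reject H0.


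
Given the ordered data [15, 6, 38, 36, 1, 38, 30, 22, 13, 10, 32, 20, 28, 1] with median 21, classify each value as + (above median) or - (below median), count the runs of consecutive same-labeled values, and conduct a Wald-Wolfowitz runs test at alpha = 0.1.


Step 1: Compute median = 21; label A = above, B = below.
Labels in order: BBAABAAABBABAB  (n_A = 7, n_B = 7)
Step 2: Count runs R = 9.
Step 3: Under H0 (random ordering), E[R] = 2*n_A*n_B/(n_A+n_B) + 1 = 2*7*7/14 + 1 = 8.0000.
        Var[R] = 2*n_A*n_B*(2*n_A*n_B - n_A - n_B) / ((n_A+n_B)^2 * (n_A+n_B-1)) = 8232/2548 = 3.2308.
        SD[R] = 1.7974.
Step 4: Continuity-corrected z = (R - 0.5 - E[R]) / SD[R] = (9 - 0.5 - 8.0000) / 1.7974 = 0.2782.
Step 5: Two-sided p-value via normal approximation = 2*(1 - Phi(|z|)) = 0.780879.
Step 6: alpha = 0.1. fail to reject H0.

R = 9, z = 0.2782, p = 0.780879, fail to reject H0.


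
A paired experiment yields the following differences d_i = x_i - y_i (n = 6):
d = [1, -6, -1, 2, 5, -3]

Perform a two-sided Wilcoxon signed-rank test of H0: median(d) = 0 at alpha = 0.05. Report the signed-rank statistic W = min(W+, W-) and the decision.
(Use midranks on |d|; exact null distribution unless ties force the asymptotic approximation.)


Step 1: Drop any zero differences (none here) and take |d_i|.
|d| = [1, 6, 1, 2, 5, 3]
Step 2: Midrank |d_i| (ties get averaged ranks).
ranks: |1|->1.5, |6|->6, |1|->1.5, |2|->3, |5|->5, |3|->4
Step 3: Attach original signs; sum ranks with positive sign and with negative sign.
W+ = 1.5 + 3 + 5 = 9.5
W- = 6 + 1.5 + 4 = 11.5
(Check: W+ + W- = 21 should equal n(n+1)/2 = 21.)
Step 4: Test statistic W = min(W+, W-) = 9.5.
Step 5: Ties in |d|, so use the tie-corrected normal approximation.
        E[W] = n(n+1)/4 = 6*7/4 = 10.5.
        Tie groups: |d|=1 (t=2); sum(t^3 - t) = 6.
        Var[W] = n(n+1)(2n+1)/24 - sum(t^3-t)/48 = 546/24 - 6/48 = 22.625.
        z = (W - E[W]) / sqrt(Var[W]) = (9.5 - 10.5) / 4.7566 = -0.2102.
        Two-sided p = 2*Phi(z) = 0.833484.
Step 6: alpha = 0.05. fail to reject H0.

W+ = 9.5, W- = 11.5, W = min = 9.5, p = 0.833484, fail to reject H0.


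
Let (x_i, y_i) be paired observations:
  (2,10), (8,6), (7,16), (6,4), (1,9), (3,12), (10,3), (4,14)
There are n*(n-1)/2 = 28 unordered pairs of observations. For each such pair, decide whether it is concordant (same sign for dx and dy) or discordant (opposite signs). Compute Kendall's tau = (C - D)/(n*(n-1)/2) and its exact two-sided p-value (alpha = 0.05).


Step 1: Enumerate the 28 unordered pairs (i,j) with i<j and classify each by sign(x_j-x_i) * sign(y_j-y_i).
  (1,2):dx=+6,dy=-4->D; (1,3):dx=+5,dy=+6->C; (1,4):dx=+4,dy=-6->D; (1,5):dx=-1,dy=-1->C
  (1,6):dx=+1,dy=+2->C; (1,7):dx=+8,dy=-7->D; (1,8):dx=+2,dy=+4->C; (2,3):dx=-1,dy=+10->D
  (2,4):dx=-2,dy=-2->C; (2,5):dx=-7,dy=+3->D; (2,6):dx=-5,dy=+6->D; (2,7):dx=+2,dy=-3->D
  (2,8):dx=-4,dy=+8->D; (3,4):dx=-1,dy=-12->C; (3,5):dx=-6,dy=-7->C; (3,6):dx=-4,dy=-4->C
  (3,7):dx=+3,dy=-13->D; (3,8):dx=-3,dy=-2->C; (4,5):dx=-5,dy=+5->D; (4,6):dx=-3,dy=+8->D
  (4,7):dx=+4,dy=-1->D; (4,8):dx=-2,dy=+10->D; (5,6):dx=+2,dy=+3->C; (5,7):dx=+9,dy=-6->D
  (5,8):dx=+3,dy=+5->C; (6,7):dx=+7,dy=-9->D; (6,8):dx=+1,dy=+2->C; (7,8):dx=-6,dy=+11->D
Step 2: C = 12, D = 16, total pairs = 28.
Step 3: tau = (C - D)/(n(n-1)/2) = (12 - 16)/28 = -0.142857.
Step 4: Exact two-sided p-value (enumerate n! = 40320 permutations of y under H0): p = 0.719544.
Step 5: alpha = 0.05. fail to reject H0.

tau_b = -0.1429 (C=12, D=16), p = 0.719544, fail to reject H0.


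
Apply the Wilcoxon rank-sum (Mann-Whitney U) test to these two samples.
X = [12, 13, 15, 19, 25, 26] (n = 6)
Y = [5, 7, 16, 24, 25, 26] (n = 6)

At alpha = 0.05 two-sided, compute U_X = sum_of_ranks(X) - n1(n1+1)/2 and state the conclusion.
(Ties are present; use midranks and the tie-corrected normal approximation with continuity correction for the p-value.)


Step 1: Combine and sort all 12 observations; assign midranks.
sorted (value, group): (5,Y), (7,Y), (12,X), (13,X), (15,X), (16,Y), (19,X), (24,Y), (25,X), (25,Y), (26,X), (26,Y)
ranks: 5->1, 7->2, 12->3, 13->4, 15->5, 16->6, 19->7, 24->8, 25->9.5, 25->9.5, 26->11.5, 26->11.5
Step 2: Rank sum for X: R1 = 3 + 4 + 5 + 7 + 9.5 + 11.5 = 40.
Step 3: U_X = R1 - n1(n1+1)/2 = 40 - 6*7/2 = 40 - 21 = 19.
       U_Y = n1*n2 - U_X = 36 - 19 = 17.
Step 4: Ties are present, so use the tie-corrected normal approximation (with continuity correction) for the p-value.
Step 5: p-value = 0.935962; compare to alpha = 0.05. fail to reject H0.

U_X = 19, p = 0.935962, fail to reject H0 at alpha = 0.05.


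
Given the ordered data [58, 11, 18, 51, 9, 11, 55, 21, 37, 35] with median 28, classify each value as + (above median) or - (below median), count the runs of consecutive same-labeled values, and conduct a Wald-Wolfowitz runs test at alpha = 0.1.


Step 1: Compute median = 28; label A = above, B = below.
Labels in order: ABBABBABAA  (n_A = 5, n_B = 5)
Step 2: Count runs R = 7.
Step 3: Under H0 (random ordering), E[R] = 2*n_A*n_B/(n_A+n_B) + 1 = 2*5*5/10 + 1 = 6.0000.
        Var[R] = 2*n_A*n_B*(2*n_A*n_B - n_A - n_B) / ((n_A+n_B)^2 * (n_A+n_B-1)) = 2000/900 = 2.2222.
        SD[R] = 1.4907.
Step 4: Continuity-corrected z = (R - 0.5 - E[R]) / SD[R] = (7 - 0.5 - 6.0000) / 1.4907 = 0.3354.
Step 5: Two-sided p-value via normal approximation = 2*(1 - Phi(|z|)) = 0.737316.
Step 6: alpha = 0.1. fail to reject H0.

R = 7, z = 0.3354, p = 0.737316, fail to reject H0.


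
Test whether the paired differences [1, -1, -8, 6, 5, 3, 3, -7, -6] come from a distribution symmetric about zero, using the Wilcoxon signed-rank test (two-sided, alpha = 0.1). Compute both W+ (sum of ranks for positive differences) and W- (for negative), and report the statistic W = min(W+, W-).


Step 1: Drop any zero differences (none here) and take |d_i|.
|d| = [1, 1, 8, 6, 5, 3, 3, 7, 6]
Step 2: Midrank |d_i| (ties get averaged ranks).
ranks: |1|->1.5, |1|->1.5, |8|->9, |6|->6.5, |5|->5, |3|->3.5, |3|->3.5, |7|->8, |6|->6.5
Step 3: Attach original signs; sum ranks with positive sign and with negative sign.
W+ = 1.5 + 6.5 + 5 + 3.5 + 3.5 = 20
W- = 1.5 + 9 + 8 + 6.5 = 25
(Check: W+ + W- = 45 should equal n(n+1)/2 = 45.)
Step 4: Test statistic W = min(W+, W-) = 20.
Step 5: Ties in |d|, so use the tie-corrected normal approximation.
        E[W] = n(n+1)/4 = 9*10/4 = 22.5.
        Tie groups: |d|=1 (t=2), |d|=3 (t=2), |d|=6 (t=2); sum(t^3 - t) = 18.
        Var[W] = n(n+1)(2n+1)/24 - sum(t^3-t)/48 = 1710/24 - 18/48 = 70.875.
        z = (W - E[W]) / sqrt(Var[W]) = (20 - 22.5) / 8.4187 = -0.2970.
        Two-sided p = 2*Phi(z) = 0.766499.
Step 6: alpha = 0.1. fail to reject H0.

W+ = 20, W- = 25, W = min = 20, p = 0.766499, fail to reject H0.


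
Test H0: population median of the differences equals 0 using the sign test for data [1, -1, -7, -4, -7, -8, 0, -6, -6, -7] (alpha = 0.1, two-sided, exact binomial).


Step 1: Discard zero differences. Original n = 10; n_eff = number of nonzero differences = 9.
Nonzero differences (with sign): +1, -1, -7, -4, -7, -8, -6, -6, -7
Step 2: Count signs: positive = 1, negative = 8.
Step 3: Under H0: P(positive) = 0.5, so the number of positives S ~ Bin(9, 0.5).
Step 4: Two-sided exact p-value = sum of Bin(9,0.5) probabilities at or below the observed probability = 0.039062.
Step 5: alpha = 0.1. reject H0.

n_eff = 9, pos = 1, neg = 8, p = 0.039062, reject H0.


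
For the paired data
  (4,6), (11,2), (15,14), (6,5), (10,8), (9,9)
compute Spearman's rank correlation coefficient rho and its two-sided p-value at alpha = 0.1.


Step 1: Rank x and y separately (midranks; no ties here).
rank(x): 4->1, 11->5, 15->6, 6->2, 10->4, 9->3
rank(y): 6->3, 2->1, 14->6, 5->2, 8->4, 9->5
Step 2: d_i = R_x(i) - R_y(i); compute d_i^2.
  (1-3)^2=4, (5-1)^2=16, (6-6)^2=0, (2-2)^2=0, (4-4)^2=0, (3-5)^2=4
sum(d^2) = 24.
Step 3: rho = 1 - 6*24 / (6*(6^2 - 1)) = 1 - 144/210 = 0.314286.
Step 4: Under H0, t = rho * sqrt((n-2)/(1-rho^2)) = 0.6621 ~ t(4).
Step 5: Two-sided p-value from the t-distribution with 4 df = 0.544093.
Step 6: alpha = 0.1. fail to reject H0.

rho = 0.3143, p = 0.544093, fail to reject H0 at alpha = 0.1.


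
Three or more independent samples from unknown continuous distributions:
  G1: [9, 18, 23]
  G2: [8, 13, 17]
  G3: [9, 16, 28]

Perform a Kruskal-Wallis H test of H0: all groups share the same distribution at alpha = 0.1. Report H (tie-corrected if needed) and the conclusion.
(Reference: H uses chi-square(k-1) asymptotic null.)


Step 1: Combine all N = 9 observations and assign midranks.
sorted (value, group, rank): (8,G2,1), (9,G1,2.5), (9,G3,2.5), (13,G2,4), (16,G3,5), (17,G2,6), (18,G1,7), (23,G1,8), (28,G3,9)
Step 2: Sum ranks within each group.
R_1 = 17.5 (n_1 = 3)
R_2 = 11 (n_2 = 3)
R_3 = 16.5 (n_3 = 3)
Step 3: H = 12/(N(N+1)) * sum(R_i^2/n_i) - 3(N+1)
     = 12/(9*10) * (17.5^2/3 + 11^2/3 + 16.5^2/3) - 3*10
     = 0.133333 * 233.167 - 30
     = 1.088889.
Step 4: Ties present; correction factor C = 1 - 6/(9^3 - 9) = 0.991667. Corrected H = 1.088889 / 0.991667 = 1.098039.
Step 5: Under H0, H ~ chi^2(2); p-value = 0.577516.
Step 6: alpha = 0.1. fail to reject H0.

H = 1.0980, df = 2, p = 0.577516, fail to reject H0.


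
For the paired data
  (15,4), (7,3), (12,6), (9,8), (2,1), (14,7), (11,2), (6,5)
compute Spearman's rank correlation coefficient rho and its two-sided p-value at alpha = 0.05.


Step 1: Rank x and y separately (midranks; no ties here).
rank(x): 15->8, 7->3, 12->6, 9->4, 2->1, 14->7, 11->5, 6->2
rank(y): 4->4, 3->3, 6->6, 8->8, 1->1, 7->7, 2->2, 5->5
Step 2: d_i = R_x(i) - R_y(i); compute d_i^2.
  (8-4)^2=16, (3-3)^2=0, (6-6)^2=0, (4-8)^2=16, (1-1)^2=0, (7-7)^2=0, (5-2)^2=9, (2-5)^2=9
sum(d^2) = 50.
Step 3: rho = 1 - 6*50 / (8*(8^2 - 1)) = 1 - 300/504 = 0.404762.
Step 4: Under H0, t = rho * sqrt((n-2)/(1-rho^2)) = 1.0842 ~ t(6).
Step 5: Two-sided p-value from the t-distribution with 6 df = 0.319889.
Step 6: alpha = 0.05. fail to reject H0.

rho = 0.4048, p = 0.319889, fail to reject H0 at alpha = 0.05.


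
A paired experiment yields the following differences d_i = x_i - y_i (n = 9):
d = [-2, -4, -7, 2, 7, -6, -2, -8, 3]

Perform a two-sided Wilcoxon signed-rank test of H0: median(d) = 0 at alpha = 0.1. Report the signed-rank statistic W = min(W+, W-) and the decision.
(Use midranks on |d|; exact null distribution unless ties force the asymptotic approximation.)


Step 1: Drop any zero differences (none here) and take |d_i|.
|d| = [2, 4, 7, 2, 7, 6, 2, 8, 3]
Step 2: Midrank |d_i| (ties get averaged ranks).
ranks: |2|->2, |4|->5, |7|->7.5, |2|->2, |7|->7.5, |6|->6, |2|->2, |8|->9, |3|->4
Step 3: Attach original signs; sum ranks with positive sign and with negative sign.
W+ = 2 + 7.5 + 4 = 13.5
W- = 2 + 5 + 7.5 + 6 + 2 + 9 = 31.5
(Check: W+ + W- = 45 should equal n(n+1)/2 = 45.)
Step 4: Test statistic W = min(W+, W-) = 13.5.
Step 5: Ties in |d|, so use the tie-corrected normal approximation.
        E[W] = n(n+1)/4 = 9*10/4 = 22.5.
        Tie groups: |d|=2 (t=3), |d|=7 (t=2); sum(t^3 - t) = 30.
        Var[W] = n(n+1)(2n+1)/24 - sum(t^3-t)/48 = 1710/24 - 30/48 = 70.625.
        z = (W - E[W]) / sqrt(Var[W]) = (13.5 - 22.5) / 8.4039 = -1.0709.
        Two-sided p = 2*Phi(z) = 0.284198.
Step 6: alpha = 0.1. fail to reject H0.

W+ = 13.5, W- = 31.5, W = min = 13.5, p = 0.284198, fail to reject H0.


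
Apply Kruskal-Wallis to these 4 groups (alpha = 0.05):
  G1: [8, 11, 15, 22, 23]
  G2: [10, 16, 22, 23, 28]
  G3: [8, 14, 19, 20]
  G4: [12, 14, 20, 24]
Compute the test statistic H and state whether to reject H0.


Step 1: Combine all N = 18 observations and assign midranks.
sorted (value, group, rank): (8,G1,1.5), (8,G3,1.5), (10,G2,3), (11,G1,4), (12,G4,5), (14,G3,6.5), (14,G4,6.5), (15,G1,8), (16,G2,9), (19,G3,10), (20,G3,11.5), (20,G4,11.5), (22,G1,13.5), (22,G2,13.5), (23,G1,15.5), (23,G2,15.5), (24,G4,17), (28,G2,18)
Step 2: Sum ranks within each group.
R_1 = 42.5 (n_1 = 5)
R_2 = 59 (n_2 = 5)
R_3 = 29.5 (n_3 = 4)
R_4 = 40 (n_4 = 4)
Step 3: H = 12/(N(N+1)) * sum(R_i^2/n_i) - 3(N+1)
     = 12/(18*19) * (42.5^2/5 + 59^2/5 + 29.5^2/4 + 40^2/4) - 3*19
     = 0.035088 * 1675.01 - 57
     = 1.772368.
Step 4: Ties present; correction factor C = 1 - 30/(18^3 - 18) = 0.994840. Corrected H = 1.772368 / 0.994840 = 1.781561.
Step 5: Under H0, H ~ chi^2(3); p-value = 0.618956.
Step 6: alpha = 0.05. fail to reject H0.

H = 1.7816, df = 3, p = 0.618956, fail to reject H0.


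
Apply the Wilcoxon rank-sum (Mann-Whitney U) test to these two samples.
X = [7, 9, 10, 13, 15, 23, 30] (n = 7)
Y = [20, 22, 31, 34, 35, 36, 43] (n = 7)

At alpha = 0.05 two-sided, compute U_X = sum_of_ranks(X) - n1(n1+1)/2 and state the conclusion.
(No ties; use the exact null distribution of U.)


Step 1: Combine and sort all 14 observations; assign midranks.
sorted (value, group): (7,X), (9,X), (10,X), (13,X), (15,X), (20,Y), (22,Y), (23,X), (30,X), (31,Y), (34,Y), (35,Y), (36,Y), (43,Y)
ranks: 7->1, 9->2, 10->3, 13->4, 15->5, 20->6, 22->7, 23->8, 30->9, 31->10, 34->11, 35->12, 36->13, 43->14
Step 2: Rank sum for X: R1 = 1 + 2 + 3 + 4 + 5 + 8 + 9 = 32.
Step 3: U_X = R1 - n1(n1+1)/2 = 32 - 7*8/2 = 32 - 28 = 4.
       U_Y = n1*n2 - U_X = 49 - 4 = 45.
Step 4: No ties, so the exact null distribution of U (based on enumerating the C(14,7) = 3432 equally likely rank assignments) gives the two-sided p-value.
Step 5: p-value = 0.006993; compare to alpha = 0.05. reject H0.

U_X = 4, p = 0.006993, reject H0 at alpha = 0.05.


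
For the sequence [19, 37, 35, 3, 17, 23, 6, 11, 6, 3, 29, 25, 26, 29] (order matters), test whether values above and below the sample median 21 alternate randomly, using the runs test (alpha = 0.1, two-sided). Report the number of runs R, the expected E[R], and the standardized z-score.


Step 1: Compute median = 21; label A = above, B = below.
Labels in order: BAABBABBBBAAAA  (n_A = 7, n_B = 7)
Step 2: Count runs R = 6.
Step 3: Under H0 (random ordering), E[R] = 2*n_A*n_B/(n_A+n_B) + 1 = 2*7*7/14 + 1 = 8.0000.
        Var[R] = 2*n_A*n_B*(2*n_A*n_B - n_A - n_B) / ((n_A+n_B)^2 * (n_A+n_B-1)) = 8232/2548 = 3.2308.
        SD[R] = 1.7974.
Step 4: Continuity-corrected z = (R + 0.5 - E[R]) / SD[R] = (6 + 0.5 - 8.0000) / 1.7974 = -0.8345.
Step 5: Two-sided p-value via normal approximation = 2*(1 - Phi(|z|)) = 0.403986.
Step 6: alpha = 0.1. fail to reject H0.

R = 6, z = -0.8345, p = 0.403986, fail to reject H0.


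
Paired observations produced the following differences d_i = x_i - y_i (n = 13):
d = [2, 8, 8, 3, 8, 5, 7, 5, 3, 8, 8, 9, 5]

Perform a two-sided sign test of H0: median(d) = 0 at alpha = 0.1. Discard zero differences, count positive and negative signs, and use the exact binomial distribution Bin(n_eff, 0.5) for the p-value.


Step 1: Discard zero differences. Original n = 13; n_eff = number of nonzero differences = 13.
Nonzero differences (with sign): +2, +8, +8, +3, +8, +5, +7, +5, +3, +8, +8, +9, +5
Step 2: Count signs: positive = 13, negative = 0.
Step 3: Under H0: P(positive) = 0.5, so the number of positives S ~ Bin(13, 0.5).
Step 4: Two-sided exact p-value = sum of Bin(13,0.5) probabilities at or below the observed probability = 0.000244.
Step 5: alpha = 0.1. reject H0.

n_eff = 13, pos = 13, neg = 0, p = 0.000244, reject H0.


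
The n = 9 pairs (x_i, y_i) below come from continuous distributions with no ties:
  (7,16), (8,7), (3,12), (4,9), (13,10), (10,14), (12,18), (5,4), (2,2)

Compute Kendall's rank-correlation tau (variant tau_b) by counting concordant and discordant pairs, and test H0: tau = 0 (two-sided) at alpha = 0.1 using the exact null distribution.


Step 1: Enumerate the 36 unordered pairs (i,j) with i<j and classify each by sign(x_j-x_i) * sign(y_j-y_i).
  (1,2):dx=+1,dy=-9->D; (1,3):dx=-4,dy=-4->C; (1,4):dx=-3,dy=-7->C; (1,5):dx=+6,dy=-6->D
  (1,6):dx=+3,dy=-2->D; (1,7):dx=+5,dy=+2->C; (1,8):dx=-2,dy=-12->C; (1,9):dx=-5,dy=-14->C
  (2,3):dx=-5,dy=+5->D; (2,4):dx=-4,dy=+2->D; (2,5):dx=+5,dy=+3->C; (2,6):dx=+2,dy=+7->C
  (2,7):dx=+4,dy=+11->C; (2,8):dx=-3,dy=-3->C; (2,9):dx=-6,dy=-5->C; (3,4):dx=+1,dy=-3->D
  (3,5):dx=+10,dy=-2->D; (3,6):dx=+7,dy=+2->C; (3,7):dx=+9,dy=+6->C; (3,8):dx=+2,dy=-8->D
  (3,9):dx=-1,dy=-10->C; (4,5):dx=+9,dy=+1->C; (4,6):dx=+6,dy=+5->C; (4,7):dx=+8,dy=+9->C
  (4,8):dx=+1,dy=-5->D; (4,9):dx=-2,dy=-7->C; (5,6):dx=-3,dy=+4->D; (5,7):dx=-1,dy=+8->D
  (5,8):dx=-8,dy=-6->C; (5,9):dx=-11,dy=-8->C; (6,7):dx=+2,dy=+4->C; (6,8):dx=-5,dy=-10->C
  (6,9):dx=-8,dy=-12->C; (7,8):dx=-7,dy=-14->C; (7,9):dx=-10,dy=-16->C; (8,9):dx=-3,dy=-2->C
Step 2: C = 25, D = 11, total pairs = 36.
Step 3: tau = (C - D)/(n(n-1)/2) = (25 - 11)/36 = 0.388889.
Step 4: Exact two-sided p-value (enumerate n! = 362880 permutations of y under H0): p = 0.180181.
Step 5: alpha = 0.1. fail to reject H0.

tau_b = 0.3889 (C=25, D=11), p = 0.180181, fail to reject H0.


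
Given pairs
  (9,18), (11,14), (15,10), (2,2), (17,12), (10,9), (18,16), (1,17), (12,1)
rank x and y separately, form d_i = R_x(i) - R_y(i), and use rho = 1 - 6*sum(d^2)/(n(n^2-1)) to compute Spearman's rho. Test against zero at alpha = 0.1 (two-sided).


Step 1: Rank x and y separately (midranks; no ties here).
rank(x): 9->3, 11->5, 15->7, 2->2, 17->8, 10->4, 18->9, 1->1, 12->6
rank(y): 18->9, 14->6, 10->4, 2->2, 12->5, 9->3, 16->7, 17->8, 1->1
Step 2: d_i = R_x(i) - R_y(i); compute d_i^2.
  (3-9)^2=36, (5-6)^2=1, (7-4)^2=9, (2-2)^2=0, (8-5)^2=9, (4-3)^2=1, (9-7)^2=4, (1-8)^2=49, (6-1)^2=25
sum(d^2) = 134.
Step 3: rho = 1 - 6*134 / (9*(9^2 - 1)) = 1 - 804/720 = -0.116667.
Step 4: Under H0, t = rho * sqrt((n-2)/(1-rho^2)) = -0.3108 ~ t(7).
Step 5: Two-sided p-value from the t-distribution with 7 df = 0.765008.
Step 6: alpha = 0.1. fail to reject H0.

rho = -0.1167, p = 0.765008, fail to reject H0 at alpha = 0.1.


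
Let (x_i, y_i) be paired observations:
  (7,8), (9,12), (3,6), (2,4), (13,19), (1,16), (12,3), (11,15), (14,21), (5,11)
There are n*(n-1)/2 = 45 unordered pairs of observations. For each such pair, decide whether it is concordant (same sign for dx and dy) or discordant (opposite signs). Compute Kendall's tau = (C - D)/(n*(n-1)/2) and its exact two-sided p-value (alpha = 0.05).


Step 1: Enumerate the 45 unordered pairs (i,j) with i<j and classify each by sign(x_j-x_i) * sign(y_j-y_i).
  (1,2):dx=+2,dy=+4->C; (1,3):dx=-4,dy=-2->C; (1,4):dx=-5,dy=-4->C; (1,5):dx=+6,dy=+11->C
  (1,6):dx=-6,dy=+8->D; (1,7):dx=+5,dy=-5->D; (1,8):dx=+4,dy=+7->C; (1,9):dx=+7,dy=+13->C
  (1,10):dx=-2,dy=+3->D; (2,3):dx=-6,dy=-6->C; (2,4):dx=-7,dy=-8->C; (2,5):dx=+4,dy=+7->C
  (2,6):dx=-8,dy=+4->D; (2,7):dx=+3,dy=-9->D; (2,8):dx=+2,dy=+3->C; (2,9):dx=+5,dy=+9->C
  (2,10):dx=-4,dy=-1->C; (3,4):dx=-1,dy=-2->C; (3,5):dx=+10,dy=+13->C; (3,6):dx=-2,dy=+10->D
  (3,7):dx=+9,dy=-3->D; (3,8):dx=+8,dy=+9->C; (3,9):dx=+11,dy=+15->C; (3,10):dx=+2,dy=+5->C
  (4,5):dx=+11,dy=+15->C; (4,6):dx=-1,dy=+12->D; (4,7):dx=+10,dy=-1->D; (4,8):dx=+9,dy=+11->C
  (4,9):dx=+12,dy=+17->C; (4,10):dx=+3,dy=+7->C; (5,6):dx=-12,dy=-3->C; (5,7):dx=-1,dy=-16->C
  (5,8):dx=-2,dy=-4->C; (5,9):dx=+1,dy=+2->C; (5,10):dx=-8,dy=-8->C; (6,7):dx=+11,dy=-13->D
  (6,8):dx=+10,dy=-1->D; (6,9):dx=+13,dy=+5->C; (6,10):dx=+4,dy=-5->D; (7,8):dx=-1,dy=+12->D
  (7,9):dx=+2,dy=+18->C; (7,10):dx=-7,dy=+8->D; (8,9):dx=+3,dy=+6->C; (8,10):dx=-6,dy=-4->C
  (9,10):dx=-9,dy=-10->C
Step 2: C = 31, D = 14, total pairs = 45.
Step 3: tau = (C - D)/(n(n-1)/2) = (31 - 14)/45 = 0.377778.
Step 4: Exact two-sided p-value (enumerate n! = 3628800 permutations of y under H0): p = 0.155742.
Step 5: alpha = 0.05. fail to reject H0.

tau_b = 0.3778 (C=31, D=14), p = 0.155742, fail to reject H0.


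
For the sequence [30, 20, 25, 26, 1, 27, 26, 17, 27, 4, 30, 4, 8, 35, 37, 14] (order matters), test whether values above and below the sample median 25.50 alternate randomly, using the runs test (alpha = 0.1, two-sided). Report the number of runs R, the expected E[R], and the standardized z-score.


Step 1: Compute median = 25.50; label A = above, B = below.
Labels in order: ABBABAABABABBAAB  (n_A = 8, n_B = 8)
Step 2: Count runs R = 12.
Step 3: Under H0 (random ordering), E[R] = 2*n_A*n_B/(n_A+n_B) + 1 = 2*8*8/16 + 1 = 9.0000.
        Var[R] = 2*n_A*n_B*(2*n_A*n_B - n_A - n_B) / ((n_A+n_B)^2 * (n_A+n_B-1)) = 14336/3840 = 3.7333.
        SD[R] = 1.9322.
Step 4: Continuity-corrected z = (R - 0.5 - E[R]) / SD[R] = (12 - 0.5 - 9.0000) / 1.9322 = 1.2939.
Step 5: Two-sided p-value via normal approximation = 2*(1 - Phi(|z|)) = 0.195709.
Step 6: alpha = 0.1. fail to reject H0.

R = 12, z = 1.2939, p = 0.195709, fail to reject H0.


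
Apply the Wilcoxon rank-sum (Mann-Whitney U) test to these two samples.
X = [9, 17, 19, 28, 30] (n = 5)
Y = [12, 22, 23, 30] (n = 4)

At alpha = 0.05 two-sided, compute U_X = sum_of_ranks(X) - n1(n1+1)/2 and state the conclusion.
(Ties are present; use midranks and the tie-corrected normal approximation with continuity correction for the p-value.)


Step 1: Combine and sort all 9 observations; assign midranks.
sorted (value, group): (9,X), (12,Y), (17,X), (19,X), (22,Y), (23,Y), (28,X), (30,X), (30,Y)
ranks: 9->1, 12->2, 17->3, 19->4, 22->5, 23->6, 28->7, 30->8.5, 30->8.5
Step 2: Rank sum for X: R1 = 1 + 3 + 4 + 7 + 8.5 = 23.5.
Step 3: U_X = R1 - n1(n1+1)/2 = 23.5 - 5*6/2 = 23.5 - 15 = 8.5.
       U_Y = n1*n2 - U_X = 20 - 8.5 = 11.5.
Step 4: Ties are present, so use the tie-corrected normal approximation (with continuity correction) for the p-value.
Step 5: p-value = 0.805701; compare to alpha = 0.05. fail to reject H0.

U_X = 8.5, p = 0.805701, fail to reject H0 at alpha = 0.05.


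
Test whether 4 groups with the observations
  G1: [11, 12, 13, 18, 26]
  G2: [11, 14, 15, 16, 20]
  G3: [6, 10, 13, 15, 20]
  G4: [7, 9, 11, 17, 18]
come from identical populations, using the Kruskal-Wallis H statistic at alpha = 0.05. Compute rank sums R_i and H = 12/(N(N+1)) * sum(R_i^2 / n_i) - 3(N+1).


Step 1: Combine all N = 20 observations and assign midranks.
sorted (value, group, rank): (6,G3,1), (7,G4,2), (9,G4,3), (10,G3,4), (11,G1,6), (11,G2,6), (11,G4,6), (12,G1,8), (13,G1,9.5), (13,G3,9.5), (14,G2,11), (15,G2,12.5), (15,G3,12.5), (16,G2,14), (17,G4,15), (18,G1,16.5), (18,G4,16.5), (20,G2,18.5), (20,G3,18.5), (26,G1,20)
Step 2: Sum ranks within each group.
R_1 = 60 (n_1 = 5)
R_2 = 62 (n_2 = 5)
R_3 = 45.5 (n_3 = 5)
R_4 = 42.5 (n_4 = 5)
Step 3: H = 12/(N(N+1)) * sum(R_i^2/n_i) - 3(N+1)
     = 12/(20*21) * (60^2/5 + 62^2/5 + 45.5^2/5 + 42.5^2/5) - 3*21
     = 0.028571 * 2264.1 - 63
     = 1.688571.
Step 4: Ties present; correction factor C = 1 - 48/(20^3 - 20) = 0.993985. Corrected H = 1.688571 / 0.993985 = 1.698790.
Step 5: Under H0, H ~ chi^2(3); p-value = 0.637203.
Step 6: alpha = 0.05. fail to reject H0.

H = 1.6988, df = 3, p = 0.637203, fail to reject H0.


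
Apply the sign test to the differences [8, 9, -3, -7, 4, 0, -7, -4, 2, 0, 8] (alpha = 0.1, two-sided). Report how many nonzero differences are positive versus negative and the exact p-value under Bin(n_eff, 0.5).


Step 1: Discard zero differences. Original n = 11; n_eff = number of nonzero differences = 9.
Nonzero differences (with sign): +8, +9, -3, -7, +4, -7, -4, +2, +8
Step 2: Count signs: positive = 5, negative = 4.
Step 3: Under H0: P(positive) = 0.5, so the number of positives S ~ Bin(9, 0.5).
Step 4: Two-sided exact p-value = sum of Bin(9,0.5) probabilities at or below the observed probability = 1.000000.
Step 5: alpha = 0.1. fail to reject H0.

n_eff = 9, pos = 5, neg = 4, p = 1.000000, fail to reject H0.


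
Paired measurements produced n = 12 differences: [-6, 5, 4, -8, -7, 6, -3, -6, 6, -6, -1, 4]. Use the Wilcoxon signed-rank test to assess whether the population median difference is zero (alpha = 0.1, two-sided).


Step 1: Drop any zero differences (none here) and take |d_i|.
|d| = [6, 5, 4, 8, 7, 6, 3, 6, 6, 6, 1, 4]
Step 2: Midrank |d_i| (ties get averaged ranks).
ranks: |6|->8, |5|->5, |4|->3.5, |8|->12, |7|->11, |6|->8, |3|->2, |6|->8, |6|->8, |6|->8, |1|->1, |4|->3.5
Step 3: Attach original signs; sum ranks with positive sign and with negative sign.
W+ = 5 + 3.5 + 8 + 8 + 3.5 = 28
W- = 8 + 12 + 11 + 2 + 8 + 8 + 1 = 50
(Check: W+ + W- = 78 should equal n(n+1)/2 = 78.)
Step 4: Test statistic W = min(W+, W-) = 28.
Step 5: Ties in |d|, so use the tie-corrected normal approximation.
        E[W] = n(n+1)/4 = 12*13/4 = 39.
        Tie groups: |d|=4 (t=2), |d|=6 (t=5); sum(t^3 - t) = 126.
        Var[W] = n(n+1)(2n+1)/24 - sum(t^3-t)/48 = 3900/24 - 126/48 = 159.875.
        z = (W - E[W]) / sqrt(Var[W]) = (28 - 39) / 12.6442 = -0.8700.
        Two-sided p = 2*Phi(z) = 0.384319.
Step 6: alpha = 0.1. fail to reject H0.

W+ = 28, W- = 50, W = min = 28, p = 0.384319, fail to reject H0.


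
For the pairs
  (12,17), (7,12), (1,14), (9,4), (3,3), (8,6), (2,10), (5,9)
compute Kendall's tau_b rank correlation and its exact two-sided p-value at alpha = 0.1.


Step 1: Enumerate the 28 unordered pairs (i,j) with i<j and classify each by sign(x_j-x_i) * sign(y_j-y_i).
  (1,2):dx=-5,dy=-5->C; (1,3):dx=-11,dy=-3->C; (1,4):dx=-3,dy=-13->C; (1,5):dx=-9,dy=-14->C
  (1,6):dx=-4,dy=-11->C; (1,7):dx=-10,dy=-7->C; (1,8):dx=-7,dy=-8->C; (2,3):dx=-6,dy=+2->D
  (2,4):dx=+2,dy=-8->D; (2,5):dx=-4,dy=-9->C; (2,6):dx=+1,dy=-6->D; (2,7):dx=-5,dy=-2->C
  (2,8):dx=-2,dy=-3->C; (3,4):dx=+8,dy=-10->D; (3,5):dx=+2,dy=-11->D; (3,6):dx=+7,dy=-8->D
  (3,7):dx=+1,dy=-4->D; (3,8):dx=+4,dy=-5->D; (4,5):dx=-6,dy=-1->C; (4,6):dx=-1,dy=+2->D
  (4,7):dx=-7,dy=+6->D; (4,8):dx=-4,dy=+5->D; (5,6):dx=+5,dy=+3->C; (5,7):dx=-1,dy=+7->D
  (5,8):dx=+2,dy=+6->C; (6,7):dx=-6,dy=+4->D; (6,8):dx=-3,dy=+3->D; (7,8):dx=+3,dy=-1->D
Step 2: C = 13, D = 15, total pairs = 28.
Step 3: tau = (C - D)/(n(n-1)/2) = (13 - 15)/28 = -0.071429.
Step 4: Exact two-sided p-value (enumerate n! = 40320 permutations of y under H0): p = 0.904861.
Step 5: alpha = 0.1. fail to reject H0.

tau_b = -0.0714 (C=13, D=15), p = 0.904861, fail to reject H0.


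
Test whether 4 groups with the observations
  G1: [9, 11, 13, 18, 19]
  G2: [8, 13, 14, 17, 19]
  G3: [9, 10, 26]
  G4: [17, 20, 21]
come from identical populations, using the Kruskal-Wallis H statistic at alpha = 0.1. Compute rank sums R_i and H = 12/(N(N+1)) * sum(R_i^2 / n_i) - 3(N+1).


Step 1: Combine all N = 16 observations and assign midranks.
sorted (value, group, rank): (8,G2,1), (9,G1,2.5), (9,G3,2.5), (10,G3,4), (11,G1,5), (13,G1,6.5), (13,G2,6.5), (14,G2,8), (17,G2,9.5), (17,G4,9.5), (18,G1,11), (19,G1,12.5), (19,G2,12.5), (20,G4,14), (21,G4,15), (26,G3,16)
Step 2: Sum ranks within each group.
R_1 = 37.5 (n_1 = 5)
R_2 = 37.5 (n_2 = 5)
R_3 = 22.5 (n_3 = 3)
R_4 = 38.5 (n_4 = 3)
Step 3: H = 12/(N(N+1)) * sum(R_i^2/n_i) - 3(N+1)
     = 12/(16*17) * (37.5^2/5 + 37.5^2/5 + 22.5^2/3 + 38.5^2/3) - 3*17
     = 0.044118 * 1225.33 - 51
     = 3.058824.
Step 4: Ties present; correction factor C = 1 - 24/(16^3 - 16) = 0.994118. Corrected H = 3.058824 / 0.994118 = 3.076923.
Step 5: Under H0, H ~ chi^2(3); p-value = 0.379917.
Step 6: alpha = 0.1. fail to reject H0.

H = 3.0769, df = 3, p = 0.379917, fail to reject H0.


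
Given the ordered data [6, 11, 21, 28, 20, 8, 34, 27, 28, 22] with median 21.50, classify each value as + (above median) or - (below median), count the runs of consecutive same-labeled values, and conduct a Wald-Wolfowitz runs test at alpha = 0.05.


Step 1: Compute median = 21.50; label A = above, B = below.
Labels in order: BBBABBAAAA  (n_A = 5, n_B = 5)
Step 2: Count runs R = 4.
Step 3: Under H0 (random ordering), E[R] = 2*n_A*n_B/(n_A+n_B) + 1 = 2*5*5/10 + 1 = 6.0000.
        Var[R] = 2*n_A*n_B*(2*n_A*n_B - n_A - n_B) / ((n_A+n_B)^2 * (n_A+n_B-1)) = 2000/900 = 2.2222.
        SD[R] = 1.4907.
Step 4: Continuity-corrected z = (R + 0.5 - E[R]) / SD[R] = (4 + 0.5 - 6.0000) / 1.4907 = -1.0062.
Step 5: Two-sided p-value via normal approximation = 2*(1 - Phi(|z|)) = 0.314305.
Step 6: alpha = 0.05. fail to reject H0.

R = 4, z = -1.0062, p = 0.314305, fail to reject H0.


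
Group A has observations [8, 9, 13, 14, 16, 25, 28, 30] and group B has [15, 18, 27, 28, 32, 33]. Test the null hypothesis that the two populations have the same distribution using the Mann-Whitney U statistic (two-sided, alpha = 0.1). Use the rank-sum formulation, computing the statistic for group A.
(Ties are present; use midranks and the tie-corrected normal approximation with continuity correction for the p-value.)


Step 1: Combine and sort all 14 observations; assign midranks.
sorted (value, group): (8,X), (9,X), (13,X), (14,X), (15,Y), (16,X), (18,Y), (25,X), (27,Y), (28,X), (28,Y), (30,X), (32,Y), (33,Y)
ranks: 8->1, 9->2, 13->3, 14->4, 15->5, 16->6, 18->7, 25->8, 27->9, 28->10.5, 28->10.5, 30->12, 32->13, 33->14
Step 2: Rank sum for X: R1 = 1 + 2 + 3 + 4 + 6 + 8 + 10.5 + 12 = 46.5.
Step 3: U_X = R1 - n1(n1+1)/2 = 46.5 - 8*9/2 = 46.5 - 36 = 10.5.
       U_Y = n1*n2 - U_X = 48 - 10.5 = 37.5.
Step 4: Ties are present, so use the tie-corrected normal approximation (with continuity correction) for the p-value.
Step 5: p-value = 0.092930; compare to alpha = 0.1. reject H0.

U_X = 10.5, p = 0.092930, reject H0 at alpha = 0.1.


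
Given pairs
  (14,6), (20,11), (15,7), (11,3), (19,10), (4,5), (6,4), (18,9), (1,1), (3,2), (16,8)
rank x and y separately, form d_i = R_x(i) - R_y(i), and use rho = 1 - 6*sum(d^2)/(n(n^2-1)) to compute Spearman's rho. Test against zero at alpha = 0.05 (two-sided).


Step 1: Rank x and y separately (midranks; no ties here).
rank(x): 14->6, 20->11, 15->7, 11->5, 19->10, 4->3, 6->4, 18->9, 1->1, 3->2, 16->8
rank(y): 6->6, 11->11, 7->7, 3->3, 10->10, 5->5, 4->4, 9->9, 1->1, 2->2, 8->8
Step 2: d_i = R_x(i) - R_y(i); compute d_i^2.
  (6-6)^2=0, (11-11)^2=0, (7-7)^2=0, (5-3)^2=4, (10-10)^2=0, (3-5)^2=4, (4-4)^2=0, (9-9)^2=0, (1-1)^2=0, (2-2)^2=0, (8-8)^2=0
sum(d^2) = 8.
Step 3: rho = 1 - 6*8 / (11*(11^2 - 1)) = 1 - 48/1320 = 0.963636.
Step 4: Under H0, t = rho * sqrt((n-2)/(1-rho^2)) = 10.8186 ~ t(9).
Step 5: Two-sided p-value from the t-distribution with 9 df = 0.000002.
Step 6: alpha = 0.05. reject H0.

rho = 0.9636, p = 0.000002, reject H0 at alpha = 0.05.


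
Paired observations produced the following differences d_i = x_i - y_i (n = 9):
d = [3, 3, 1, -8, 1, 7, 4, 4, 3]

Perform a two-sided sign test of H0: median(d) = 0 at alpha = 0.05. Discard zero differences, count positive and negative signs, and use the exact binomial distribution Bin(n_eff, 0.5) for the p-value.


Step 1: Discard zero differences. Original n = 9; n_eff = number of nonzero differences = 9.
Nonzero differences (with sign): +3, +3, +1, -8, +1, +7, +4, +4, +3
Step 2: Count signs: positive = 8, negative = 1.
Step 3: Under H0: P(positive) = 0.5, so the number of positives S ~ Bin(9, 0.5).
Step 4: Two-sided exact p-value = sum of Bin(9,0.5) probabilities at or below the observed probability = 0.039062.
Step 5: alpha = 0.05. reject H0.

n_eff = 9, pos = 8, neg = 1, p = 0.039062, reject H0.
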